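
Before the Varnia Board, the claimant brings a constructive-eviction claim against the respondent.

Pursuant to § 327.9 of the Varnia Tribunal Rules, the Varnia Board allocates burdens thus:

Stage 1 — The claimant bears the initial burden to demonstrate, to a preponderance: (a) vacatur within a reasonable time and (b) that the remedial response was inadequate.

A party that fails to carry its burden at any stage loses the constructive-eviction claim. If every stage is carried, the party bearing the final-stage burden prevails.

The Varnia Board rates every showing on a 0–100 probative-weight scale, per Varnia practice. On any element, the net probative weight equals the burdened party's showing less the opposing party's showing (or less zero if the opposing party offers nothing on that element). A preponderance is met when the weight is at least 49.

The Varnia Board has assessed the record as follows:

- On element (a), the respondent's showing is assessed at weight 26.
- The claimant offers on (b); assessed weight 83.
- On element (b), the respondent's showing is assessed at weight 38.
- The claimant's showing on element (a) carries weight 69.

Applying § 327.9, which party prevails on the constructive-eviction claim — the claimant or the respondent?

respondent

At Stage 1 the claimant must meet a preponderance (weight is at least 49): on (a) the weight is 69 less the opposing 26 gives net 43, which does not reach 49, so (a) does not meet the standard; on (b) the weight is 83 less the opposing 38 gives net 45, < 49, so (b) does not meet the standard.
  Stage 1 not carried; the claimant fails its burden.
So the respondent prevails.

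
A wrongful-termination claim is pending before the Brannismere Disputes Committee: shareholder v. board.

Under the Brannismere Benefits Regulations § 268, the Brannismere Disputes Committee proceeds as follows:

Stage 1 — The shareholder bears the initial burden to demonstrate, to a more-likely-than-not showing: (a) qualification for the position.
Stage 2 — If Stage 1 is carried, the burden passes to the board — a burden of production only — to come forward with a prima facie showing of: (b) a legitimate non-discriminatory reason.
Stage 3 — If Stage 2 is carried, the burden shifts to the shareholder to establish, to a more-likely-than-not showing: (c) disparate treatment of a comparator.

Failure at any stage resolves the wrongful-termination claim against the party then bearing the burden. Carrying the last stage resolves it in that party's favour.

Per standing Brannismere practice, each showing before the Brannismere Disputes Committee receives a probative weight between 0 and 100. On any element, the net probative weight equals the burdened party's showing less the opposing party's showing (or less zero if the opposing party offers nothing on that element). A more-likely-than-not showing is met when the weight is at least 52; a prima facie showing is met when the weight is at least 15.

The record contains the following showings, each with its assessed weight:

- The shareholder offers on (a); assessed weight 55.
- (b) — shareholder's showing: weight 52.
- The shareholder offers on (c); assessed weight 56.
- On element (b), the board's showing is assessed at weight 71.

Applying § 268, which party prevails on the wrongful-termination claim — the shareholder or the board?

shareholder

Stage 1 — burden on shareholder; standard: a more-likely-than-not showing (weight is at least 52).
    (a): 55 ≥ 52 [met]
  Stage 1 is satisfied; the onus moves to the board.
Stage 2 — burden on board; standard: a prima facie showing (weight is at least 15).
    (b): 71 − 52 = 19 ≥ 15 [met]
  Stage 2 carried; the burden shifts to the shareholder.
Stage 3 — burden on shareholder; standard: a more-likely-than-not showing (weight is at least 52).
    (c): 56 ≥ 52 [met]
  All elements met at the final stage.
Every stage carried; the shareholder prevails.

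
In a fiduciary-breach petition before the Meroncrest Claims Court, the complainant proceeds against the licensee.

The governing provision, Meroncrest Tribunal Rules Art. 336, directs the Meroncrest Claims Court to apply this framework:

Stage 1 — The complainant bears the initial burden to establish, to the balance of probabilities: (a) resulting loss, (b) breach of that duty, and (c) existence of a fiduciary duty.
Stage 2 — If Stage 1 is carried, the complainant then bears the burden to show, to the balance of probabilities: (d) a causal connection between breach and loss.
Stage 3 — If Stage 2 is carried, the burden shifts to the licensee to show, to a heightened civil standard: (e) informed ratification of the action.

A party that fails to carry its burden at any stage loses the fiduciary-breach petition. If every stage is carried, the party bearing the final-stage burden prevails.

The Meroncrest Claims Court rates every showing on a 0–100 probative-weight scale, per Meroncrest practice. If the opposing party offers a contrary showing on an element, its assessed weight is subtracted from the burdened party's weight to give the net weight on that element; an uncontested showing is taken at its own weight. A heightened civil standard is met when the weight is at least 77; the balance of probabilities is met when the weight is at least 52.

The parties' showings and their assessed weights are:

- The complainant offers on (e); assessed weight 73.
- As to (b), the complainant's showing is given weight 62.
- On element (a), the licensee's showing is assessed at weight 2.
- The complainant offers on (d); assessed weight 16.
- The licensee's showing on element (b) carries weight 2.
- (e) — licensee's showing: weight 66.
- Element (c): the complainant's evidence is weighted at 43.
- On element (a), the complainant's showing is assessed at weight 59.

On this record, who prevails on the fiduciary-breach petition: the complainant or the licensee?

At Stage 1 the complainant must meet the balance of probabilities (weight is at least 52): on (a) the weight is 59 less the opposing 2 gives net 57, which does reach 52, so (a) meets the standard; on (b) the weight is 62 less the opposing 2 gives net 60, ≥ 52, so (b) meets the standard; on (c) the weight is 43, which does not reach 52, so (c) does not meet the standard.
  Not every element is met, so the complainant fails to carry Stage 1.
So the licensee prevails.

licensee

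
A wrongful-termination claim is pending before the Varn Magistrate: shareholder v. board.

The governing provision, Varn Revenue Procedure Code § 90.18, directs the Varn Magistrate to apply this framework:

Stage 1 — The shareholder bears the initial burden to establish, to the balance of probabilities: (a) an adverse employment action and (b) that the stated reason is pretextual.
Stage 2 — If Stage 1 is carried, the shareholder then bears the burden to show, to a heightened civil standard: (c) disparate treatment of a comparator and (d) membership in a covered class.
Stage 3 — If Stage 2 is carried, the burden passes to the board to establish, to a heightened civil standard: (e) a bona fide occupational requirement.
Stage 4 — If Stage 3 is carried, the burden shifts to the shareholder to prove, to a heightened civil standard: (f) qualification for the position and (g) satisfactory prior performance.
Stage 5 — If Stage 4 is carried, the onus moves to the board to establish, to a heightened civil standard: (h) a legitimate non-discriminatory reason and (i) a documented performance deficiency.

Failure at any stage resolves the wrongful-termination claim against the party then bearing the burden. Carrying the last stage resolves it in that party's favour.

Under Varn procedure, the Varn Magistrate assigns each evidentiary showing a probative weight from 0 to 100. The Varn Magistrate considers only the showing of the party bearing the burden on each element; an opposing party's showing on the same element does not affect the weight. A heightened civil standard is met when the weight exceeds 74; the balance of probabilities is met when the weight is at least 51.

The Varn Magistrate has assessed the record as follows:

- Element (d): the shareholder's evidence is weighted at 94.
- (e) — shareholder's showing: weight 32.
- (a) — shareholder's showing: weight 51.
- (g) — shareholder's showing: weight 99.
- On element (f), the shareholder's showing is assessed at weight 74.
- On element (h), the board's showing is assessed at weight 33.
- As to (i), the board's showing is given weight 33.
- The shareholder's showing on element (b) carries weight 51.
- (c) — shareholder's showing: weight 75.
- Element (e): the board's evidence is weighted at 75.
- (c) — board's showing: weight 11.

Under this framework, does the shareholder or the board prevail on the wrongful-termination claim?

board

At Stage 1 the shareholder must meet the balance of probabilities (weight is at least 51): on (a) the weight is 51, which does reach 51, so (a) meets the standard; on (b) the weight is 51, ≥ 51, so (b) meets the standard.
  Stage 1 carried; the burden remains with the shareholder.
At Stage 2 the shareholder must meet a heightened civil standard (weight exceeds 74): on (c) the weight is 75 (the board's 11 is given no effect), > 74, so (c) meets the standard; on (d) the weight is 94, which does exceed 74, so (d) meets the standard.
  All elements met. The burden passes to the board.
At Stage 3 the board must meet a heightened civil standard (weight exceeds 74): on (e) the weight is 75 (the shareholder's 32 is given no effect), > 74, so (e) meets the standard.
  All elements met. The burden passes to the shareholder.
At Stage 4 the shareholder must meet a heightened civil standard (weight exceeds 74): on (f) the weight is 74, which does not exceed 74, so (f) does not meet the standard; on (g) the weight is 99, which does exceed 74, so (g) meets the standard.
  The shareholder does not carry Stage 4.
So the board prevails.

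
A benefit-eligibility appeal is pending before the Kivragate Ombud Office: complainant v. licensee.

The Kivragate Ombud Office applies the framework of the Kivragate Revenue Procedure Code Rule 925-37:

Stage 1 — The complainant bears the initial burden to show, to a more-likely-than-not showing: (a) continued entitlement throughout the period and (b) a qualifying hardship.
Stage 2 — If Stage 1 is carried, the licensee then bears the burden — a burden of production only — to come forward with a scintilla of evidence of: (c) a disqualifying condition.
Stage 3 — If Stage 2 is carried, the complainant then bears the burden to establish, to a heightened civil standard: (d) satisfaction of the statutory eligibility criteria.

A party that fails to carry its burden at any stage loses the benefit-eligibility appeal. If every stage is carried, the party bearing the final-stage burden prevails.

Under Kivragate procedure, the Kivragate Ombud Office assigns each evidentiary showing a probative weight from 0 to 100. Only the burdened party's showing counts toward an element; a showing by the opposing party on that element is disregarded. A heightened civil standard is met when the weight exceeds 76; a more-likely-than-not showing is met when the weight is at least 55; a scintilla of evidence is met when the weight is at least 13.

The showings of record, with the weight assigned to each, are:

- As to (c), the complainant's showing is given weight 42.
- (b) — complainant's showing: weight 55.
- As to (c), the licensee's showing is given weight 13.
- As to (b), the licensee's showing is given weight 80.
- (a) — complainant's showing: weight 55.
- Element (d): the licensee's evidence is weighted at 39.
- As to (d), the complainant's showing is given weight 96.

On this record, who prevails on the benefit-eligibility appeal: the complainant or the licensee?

complainant

Stage 1 (complainant, a more-likely-than-not showing, weight is at least 55): (a) 55 ≥ 55 — meets; (b) 55 (licensee's 80 disregarded) ≥ 55 — meets.
  The complainant carries Stage 1; the licensee now bears the burden.
Stage 2 (licensee, a scintilla of evidence, weight is at least 13): (c) 13 (complainant's 42 disregarded) ≥ 13 — meets.
  All elements met. The burden passes to the complainant.
Stage 3 (complainant, a heightened civil standard, weight exceeds 76): (d) 96 (licensee's 39 disregarded) > 76 — meets.
  All elements met at the final stage.
With every stage satisfied, the complainant prevails.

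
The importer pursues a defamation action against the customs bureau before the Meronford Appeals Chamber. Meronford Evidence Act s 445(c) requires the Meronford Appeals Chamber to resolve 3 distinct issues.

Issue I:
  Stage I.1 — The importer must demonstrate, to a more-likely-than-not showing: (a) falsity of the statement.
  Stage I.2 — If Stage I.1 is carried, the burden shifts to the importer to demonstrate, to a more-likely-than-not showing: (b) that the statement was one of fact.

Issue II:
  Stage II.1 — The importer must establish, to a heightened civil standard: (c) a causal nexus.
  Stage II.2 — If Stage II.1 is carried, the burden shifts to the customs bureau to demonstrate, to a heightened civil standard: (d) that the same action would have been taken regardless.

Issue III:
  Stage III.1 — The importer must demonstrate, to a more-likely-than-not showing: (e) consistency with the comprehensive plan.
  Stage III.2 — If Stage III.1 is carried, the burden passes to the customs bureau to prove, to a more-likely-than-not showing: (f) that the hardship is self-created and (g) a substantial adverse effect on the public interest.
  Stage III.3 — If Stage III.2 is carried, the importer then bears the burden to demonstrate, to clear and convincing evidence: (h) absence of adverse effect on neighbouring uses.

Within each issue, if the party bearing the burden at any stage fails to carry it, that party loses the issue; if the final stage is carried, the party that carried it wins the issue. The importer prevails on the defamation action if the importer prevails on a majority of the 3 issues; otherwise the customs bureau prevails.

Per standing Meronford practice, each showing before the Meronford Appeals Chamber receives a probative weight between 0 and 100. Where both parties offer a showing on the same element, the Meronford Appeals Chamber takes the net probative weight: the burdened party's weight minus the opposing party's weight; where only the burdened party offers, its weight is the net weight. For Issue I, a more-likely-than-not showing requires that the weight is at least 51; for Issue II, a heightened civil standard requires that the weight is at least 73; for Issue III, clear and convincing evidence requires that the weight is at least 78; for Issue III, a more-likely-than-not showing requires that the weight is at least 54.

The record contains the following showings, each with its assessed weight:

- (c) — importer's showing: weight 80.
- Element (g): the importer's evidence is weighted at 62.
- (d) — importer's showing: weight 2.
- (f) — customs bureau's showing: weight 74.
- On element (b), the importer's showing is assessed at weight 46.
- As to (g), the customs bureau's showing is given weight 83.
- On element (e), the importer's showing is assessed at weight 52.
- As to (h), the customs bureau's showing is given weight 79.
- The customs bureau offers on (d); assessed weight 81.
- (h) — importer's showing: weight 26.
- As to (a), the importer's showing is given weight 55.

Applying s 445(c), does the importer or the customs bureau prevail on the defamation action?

— Issue I —
Stage I.1 — burden on importer; standard: a more-likely-than-not showing (weight is at least 51).
    (a): 55 ≥ 51 [met]
  Stage I.1 is satisfied; the importer continues to bear the burden.
Stage I.2 — burden on importer; standard: a more-likely-than-not showing (weight is at least 51).
    (b): 46 < 51 [not met]
  Not every element is met, so the importer fails to carry Stage I.2.
So the customs bureau prevails on this issue.
— Issue II —
Stage II.1 — burden on importer; standard: a heightened civil standard (weight is at least 73).
    (c): 80 ≥ 73 [met]
  All elements met. The burden passes to the customs bureau.
Stage II.2 — burden on customs bureau; standard: a heightened civil standard (weight is at least 73).
    (d): 81 − 2 = 79 ≥ 73 [met]
  The customs bureau carries the last stage.
With every stage satisfied, the customs bureau prevails on this issue.
— Issue III —
Stage III.1 — burden on importer; standard: a more-likely-than-not showing (weight is at least 54).
    (e): 52 < 54 [not met]
  The importer does not carry Stage III.1.
The analysis ends at Stage III.1; the customs bureau prevails on this issue.
Per-issue: Issue I → customs bureau; Issue II → customs bureau; Issue III → customs bureau. The importer must prevail on a majority of issues; overall, the customs bureau prevails.

customs bureau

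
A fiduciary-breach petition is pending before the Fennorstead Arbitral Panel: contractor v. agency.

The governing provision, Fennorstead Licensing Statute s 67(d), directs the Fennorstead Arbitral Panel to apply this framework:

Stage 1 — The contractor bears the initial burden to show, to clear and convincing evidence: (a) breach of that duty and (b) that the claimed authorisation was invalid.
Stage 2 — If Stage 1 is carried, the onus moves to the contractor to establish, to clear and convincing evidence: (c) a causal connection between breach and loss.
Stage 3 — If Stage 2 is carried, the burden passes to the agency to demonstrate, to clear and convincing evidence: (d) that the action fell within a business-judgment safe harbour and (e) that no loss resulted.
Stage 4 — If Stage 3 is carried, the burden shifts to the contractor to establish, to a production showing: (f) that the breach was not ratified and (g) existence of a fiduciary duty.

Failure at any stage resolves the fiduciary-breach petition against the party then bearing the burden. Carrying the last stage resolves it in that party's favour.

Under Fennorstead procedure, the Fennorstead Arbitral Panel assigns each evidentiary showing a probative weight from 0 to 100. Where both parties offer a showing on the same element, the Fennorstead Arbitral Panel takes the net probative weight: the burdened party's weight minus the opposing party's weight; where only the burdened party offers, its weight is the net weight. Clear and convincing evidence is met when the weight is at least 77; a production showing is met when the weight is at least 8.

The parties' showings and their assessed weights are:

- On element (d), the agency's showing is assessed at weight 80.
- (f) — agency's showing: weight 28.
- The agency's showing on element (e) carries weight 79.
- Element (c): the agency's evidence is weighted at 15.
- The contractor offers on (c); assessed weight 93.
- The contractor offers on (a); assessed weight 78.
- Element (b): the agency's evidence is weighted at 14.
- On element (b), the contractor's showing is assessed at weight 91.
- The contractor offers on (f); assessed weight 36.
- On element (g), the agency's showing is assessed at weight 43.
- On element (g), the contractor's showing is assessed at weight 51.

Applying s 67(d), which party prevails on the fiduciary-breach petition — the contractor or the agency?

contractor

Stage 1 — burden on contractor; standard: clear and convincing evidence (weight is at least 77).
    (a): 78 ≥ 77 [met]
    (b): 91 − 14 = 77 ≥ 77 [met]
  All elements met. The contractor retains the burden for Stage 2.
Stage 2 — burden on contractor; standard: clear and convincing evidence (weight is at least 77).
    (c): 93 − 15 = 78 ≥ 77 [met]
  The contractor carries Stage 2; the agency now bears the burden.
Stage 3 — burden on agency; standard: clear and convincing evidence (weight is at least 77).
    (d): 80 ≥ 77 [met]
    (e): 79 ≥ 77 [met]
  Stage 3 is satisfied; the onus moves to the contractor.
Stage 4 — burden on contractor; standard: a production showing (weight is at least 8).
    (f): 36 − 28 = 8 ≥ 8 [met]
    (g): 51 − 43 = 8 ≥ 8 [met]
  All elements met at the final stage.
With every stage satisfied, the contractor prevails.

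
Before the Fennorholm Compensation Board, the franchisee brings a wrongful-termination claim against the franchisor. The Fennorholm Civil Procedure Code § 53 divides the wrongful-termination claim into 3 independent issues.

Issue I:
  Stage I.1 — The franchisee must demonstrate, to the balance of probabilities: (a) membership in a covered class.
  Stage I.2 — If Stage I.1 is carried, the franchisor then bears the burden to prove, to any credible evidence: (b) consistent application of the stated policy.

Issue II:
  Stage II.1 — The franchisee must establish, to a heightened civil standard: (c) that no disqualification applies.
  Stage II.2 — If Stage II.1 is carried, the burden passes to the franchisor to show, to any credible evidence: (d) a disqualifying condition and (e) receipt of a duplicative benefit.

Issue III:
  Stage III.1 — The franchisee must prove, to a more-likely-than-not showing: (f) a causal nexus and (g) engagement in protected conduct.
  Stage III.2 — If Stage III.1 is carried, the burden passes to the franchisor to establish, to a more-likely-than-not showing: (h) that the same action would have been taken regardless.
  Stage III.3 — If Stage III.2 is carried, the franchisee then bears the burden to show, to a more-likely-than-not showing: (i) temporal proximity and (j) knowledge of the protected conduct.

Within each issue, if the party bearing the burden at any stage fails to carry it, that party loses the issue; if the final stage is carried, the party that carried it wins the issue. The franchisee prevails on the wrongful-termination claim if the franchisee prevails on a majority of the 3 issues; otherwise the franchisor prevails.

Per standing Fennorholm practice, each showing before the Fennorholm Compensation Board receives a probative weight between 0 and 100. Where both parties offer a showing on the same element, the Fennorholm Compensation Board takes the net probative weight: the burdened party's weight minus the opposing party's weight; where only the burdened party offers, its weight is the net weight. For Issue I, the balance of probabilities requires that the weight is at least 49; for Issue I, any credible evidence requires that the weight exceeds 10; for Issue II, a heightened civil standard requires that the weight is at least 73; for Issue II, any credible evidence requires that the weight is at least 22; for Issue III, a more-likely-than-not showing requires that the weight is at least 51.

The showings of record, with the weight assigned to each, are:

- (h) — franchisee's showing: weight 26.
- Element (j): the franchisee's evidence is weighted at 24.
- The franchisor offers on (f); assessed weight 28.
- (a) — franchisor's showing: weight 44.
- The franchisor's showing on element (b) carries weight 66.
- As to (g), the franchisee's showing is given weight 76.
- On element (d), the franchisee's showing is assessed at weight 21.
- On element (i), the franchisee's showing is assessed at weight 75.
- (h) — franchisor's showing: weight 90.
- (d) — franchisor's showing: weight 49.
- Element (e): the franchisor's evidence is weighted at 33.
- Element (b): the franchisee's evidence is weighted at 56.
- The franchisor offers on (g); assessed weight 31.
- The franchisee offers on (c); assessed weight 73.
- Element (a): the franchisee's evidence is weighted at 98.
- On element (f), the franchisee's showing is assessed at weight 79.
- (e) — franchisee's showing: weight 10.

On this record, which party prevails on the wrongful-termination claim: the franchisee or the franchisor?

franchisor

— Issue I —
Stage I.1 (franchisee, the balance of probabilities, weight is at least 49): (a) net 98−44=54 ≥ 49 — meets.
  The franchisee carries Stage I.1; the franchisor now bears the burden.
Stage I.2 (franchisor, any credible evidence, weight exceeds 10): (b) net 66−56=10 ≤ 10 — fails.
  The franchisor does not carry Stage I.2.
The analysis ends at Stage I.2; the franchisee prevails on this issue.
— Issue II —
Stage II.1 — burden on franchisee; standard: a heightened civil standard (weight is at least 73).
    (c): 73 ≥ 73 [met]
  All elements met. The burden passes to the franchisor.
Stage II.2 — burden on franchisor; standard: any credible evidence (weight is at least 22).
    (d): 49 − 21 = 28 ≥ 22 [met]
    (e): 33 − 10 = 23 ≥ 22 [met]
  Stage II.2 carried; the final stage is satisfied.
All stages carried — the franchisor prevails on this issue.
— Issue III —
At Stage III.1 the franchisee must meet a more-likely-than-not showing (weight is at least 51): on (f) the weight is 79 less the opposing 28 gives net 51, ≥ 51, so (f) meets the standard; on (g) the weight is 76 less the opposing 31 gives net 45, which does not reach 51, so (g) does not meet the standard.
  Not every element is met, so the franchisee fails to carry Stage III.1.
The analysis ends at Stage III.1; the franchisor prevails on this issue.
Per-issue: Issue I → franchisee; Issue II → franchisor; Issue III → franchisor. The franchisee must prevail on a majority of issues; overall, the franchisor prevails.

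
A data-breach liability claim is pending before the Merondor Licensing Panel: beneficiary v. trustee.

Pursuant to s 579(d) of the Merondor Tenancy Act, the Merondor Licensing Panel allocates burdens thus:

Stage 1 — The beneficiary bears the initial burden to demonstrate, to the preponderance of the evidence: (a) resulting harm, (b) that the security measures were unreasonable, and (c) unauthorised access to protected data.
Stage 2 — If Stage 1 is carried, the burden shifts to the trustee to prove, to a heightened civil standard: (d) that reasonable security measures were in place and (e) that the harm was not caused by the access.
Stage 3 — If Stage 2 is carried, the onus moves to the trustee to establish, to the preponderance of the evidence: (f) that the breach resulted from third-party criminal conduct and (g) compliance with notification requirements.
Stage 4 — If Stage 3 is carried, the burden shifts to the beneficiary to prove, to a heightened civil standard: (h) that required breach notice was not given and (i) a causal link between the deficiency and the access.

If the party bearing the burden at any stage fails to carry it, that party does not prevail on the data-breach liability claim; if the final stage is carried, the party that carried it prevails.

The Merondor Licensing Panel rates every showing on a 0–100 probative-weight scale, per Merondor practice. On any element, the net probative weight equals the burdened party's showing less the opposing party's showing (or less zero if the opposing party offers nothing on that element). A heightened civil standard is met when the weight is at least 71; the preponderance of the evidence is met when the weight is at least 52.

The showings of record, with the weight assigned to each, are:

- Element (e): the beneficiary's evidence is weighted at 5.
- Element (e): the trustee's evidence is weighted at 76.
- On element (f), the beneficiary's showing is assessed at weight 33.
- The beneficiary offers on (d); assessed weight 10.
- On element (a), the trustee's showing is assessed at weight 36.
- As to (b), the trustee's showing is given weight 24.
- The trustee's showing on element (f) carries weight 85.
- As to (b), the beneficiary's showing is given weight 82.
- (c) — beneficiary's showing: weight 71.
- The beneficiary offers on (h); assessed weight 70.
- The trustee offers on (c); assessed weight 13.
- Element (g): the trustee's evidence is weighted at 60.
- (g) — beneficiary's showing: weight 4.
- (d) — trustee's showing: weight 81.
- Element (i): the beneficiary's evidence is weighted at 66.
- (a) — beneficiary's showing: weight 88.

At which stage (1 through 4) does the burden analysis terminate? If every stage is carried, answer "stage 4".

stage 4

Stage 1 (beneficiary, the preponderance of the evidence, weight is at least 52): (a) net 88−36=52 ≥ 52 — meets; (b) net 82−24=58 ≥ 52 — meets; (c) net 71−13=58 ≥ 52 — meets.
  Stage 1 carried; the burden shifts to the trustee.
Stage 2 (trustee, a heightened civil standard, weight is at least 71): (d) net 81−10=71 ≥ 71 — meets; (e) net 76−5=71 ≥ 71 — meets.
  Stage 2 carried; the burden remains with the trustee.
Stage 3 (trustee, the preponderance of the evidence, weight is at least 52): (f) net 85−33=52 ≥ 52 — meets; (g) net 60−4=56 ≥ 52 — meets.
  All elements met. The burden passes to the beneficiary.
Stage 4 (beneficiary, a heightened civil standard, weight is at least 71): (h) 70 < 71 — fails; (i) 66 < 71 — fails.
  The beneficiary does not carry Stage 4.
The analysis ends at Stage 4; the trustee prevails.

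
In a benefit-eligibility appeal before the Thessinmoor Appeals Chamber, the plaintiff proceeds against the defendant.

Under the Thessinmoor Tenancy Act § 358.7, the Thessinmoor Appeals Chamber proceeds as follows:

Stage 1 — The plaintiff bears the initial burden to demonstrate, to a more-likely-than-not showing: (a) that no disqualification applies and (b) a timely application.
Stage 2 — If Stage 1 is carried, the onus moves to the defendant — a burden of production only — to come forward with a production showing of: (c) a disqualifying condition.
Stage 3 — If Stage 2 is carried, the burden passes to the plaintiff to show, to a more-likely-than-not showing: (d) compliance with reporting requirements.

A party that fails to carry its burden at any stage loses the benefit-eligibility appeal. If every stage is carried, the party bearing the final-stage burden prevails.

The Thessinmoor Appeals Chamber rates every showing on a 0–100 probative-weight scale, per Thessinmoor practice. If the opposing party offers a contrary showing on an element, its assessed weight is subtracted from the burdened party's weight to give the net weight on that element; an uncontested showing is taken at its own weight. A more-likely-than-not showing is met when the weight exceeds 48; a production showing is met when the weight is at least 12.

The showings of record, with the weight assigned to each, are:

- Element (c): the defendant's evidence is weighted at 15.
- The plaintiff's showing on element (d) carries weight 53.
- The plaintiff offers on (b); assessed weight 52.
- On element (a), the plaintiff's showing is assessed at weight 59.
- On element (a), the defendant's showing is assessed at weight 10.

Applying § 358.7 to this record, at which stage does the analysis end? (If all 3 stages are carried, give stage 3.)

At Stage 1 the plaintiff must meet a more-likely-than-not showing (weight exceeds 48): on (a) the weight is 59 less the opposing 10 gives net 49, > 48, so (a) meets the standard; on (b) the weight is 52, which does exceed 48, so (b) meets the standard.
  The plaintiff carries Stage 1; the defendant now bears the burden.
At Stage 2 the defendant must meet a production showing (weight is at least 12): on (c) the weight is 15, ≥ 12, so (c) meets the standard.
  All elements met. The burden passes to the plaintiff.
At Stage 3 the plaintiff must meet a more-likely-than-not showing (weight exceeds 48): on (d) the weight is 53, > 48, so (d) meets the standard.
  Stage 3 carried; the final stage is satisfied.
All stages carried — the plaintiff prevails.

stage 3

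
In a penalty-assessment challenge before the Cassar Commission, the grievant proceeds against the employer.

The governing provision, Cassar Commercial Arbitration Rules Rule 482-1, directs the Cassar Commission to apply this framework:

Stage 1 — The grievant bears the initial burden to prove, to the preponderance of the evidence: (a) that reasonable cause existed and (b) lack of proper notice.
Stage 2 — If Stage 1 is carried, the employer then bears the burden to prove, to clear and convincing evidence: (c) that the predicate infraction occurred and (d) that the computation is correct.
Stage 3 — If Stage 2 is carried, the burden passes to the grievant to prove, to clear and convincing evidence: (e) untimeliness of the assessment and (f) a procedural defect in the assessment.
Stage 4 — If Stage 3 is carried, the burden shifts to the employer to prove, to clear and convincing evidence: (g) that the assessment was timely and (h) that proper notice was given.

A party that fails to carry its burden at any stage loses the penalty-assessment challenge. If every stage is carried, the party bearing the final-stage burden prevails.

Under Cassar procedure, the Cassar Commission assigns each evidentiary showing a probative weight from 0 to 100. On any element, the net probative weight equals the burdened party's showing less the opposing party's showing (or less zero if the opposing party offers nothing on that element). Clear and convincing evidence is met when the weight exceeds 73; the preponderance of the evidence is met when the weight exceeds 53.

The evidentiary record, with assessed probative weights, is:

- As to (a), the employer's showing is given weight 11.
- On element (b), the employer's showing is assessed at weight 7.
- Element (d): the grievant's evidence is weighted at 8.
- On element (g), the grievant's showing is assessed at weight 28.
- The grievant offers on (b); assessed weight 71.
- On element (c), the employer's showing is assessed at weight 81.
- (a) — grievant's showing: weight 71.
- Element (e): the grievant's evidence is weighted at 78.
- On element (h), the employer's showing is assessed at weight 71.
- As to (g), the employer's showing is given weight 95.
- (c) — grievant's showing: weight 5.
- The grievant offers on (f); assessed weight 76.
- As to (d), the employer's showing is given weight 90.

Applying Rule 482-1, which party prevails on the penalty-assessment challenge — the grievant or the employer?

grievant

At Stage 1 the grievant must meet the preponderance of the evidence (weight exceeds 53): on (a) the weight is 71 less the opposing 11 gives net 60, > 53, so (a) meets the standard; on (b) the weight is 71 less the opposing 7 gives net 64, > 53, so (b) meets the standard.
  The grievant carries Stage 1; the employer now bears the burden.
At Stage 2 the employer must meet clear and convincing evidence (weight exceeds 73): on (c) the weight is 81 less the opposing 5 gives net 76, which does exceed 73, so (c) meets the standard; on (d) the weight is 90 less the opposing 8 gives net 82, which does exceed 73, so (d) meets the standard.
  All elements met. The burden passes to the grievant.
At Stage 3 the grievant must meet clear and convincing evidence (weight exceeds 73): on (e) the weight is 78, which does exceed 73, so (e) meets the standard; on (f) the weight is 76, which does exceed 73, so (f) meets the standard.
  Stage 3 carried; the burden shifts to the employer.
At Stage 4 the employer must meet clear and convincing evidence (weight exceeds 73): on (g) the weight is 95 less the opposing 28 gives net 67, which does not exceed 73, so (g) does not meet the standard; on (h) the weight is 71, ≤ 73, so (h) does not meet the standard.
  Not every element is met, so the employer fails to carry Stage 4.
So the grievant prevails.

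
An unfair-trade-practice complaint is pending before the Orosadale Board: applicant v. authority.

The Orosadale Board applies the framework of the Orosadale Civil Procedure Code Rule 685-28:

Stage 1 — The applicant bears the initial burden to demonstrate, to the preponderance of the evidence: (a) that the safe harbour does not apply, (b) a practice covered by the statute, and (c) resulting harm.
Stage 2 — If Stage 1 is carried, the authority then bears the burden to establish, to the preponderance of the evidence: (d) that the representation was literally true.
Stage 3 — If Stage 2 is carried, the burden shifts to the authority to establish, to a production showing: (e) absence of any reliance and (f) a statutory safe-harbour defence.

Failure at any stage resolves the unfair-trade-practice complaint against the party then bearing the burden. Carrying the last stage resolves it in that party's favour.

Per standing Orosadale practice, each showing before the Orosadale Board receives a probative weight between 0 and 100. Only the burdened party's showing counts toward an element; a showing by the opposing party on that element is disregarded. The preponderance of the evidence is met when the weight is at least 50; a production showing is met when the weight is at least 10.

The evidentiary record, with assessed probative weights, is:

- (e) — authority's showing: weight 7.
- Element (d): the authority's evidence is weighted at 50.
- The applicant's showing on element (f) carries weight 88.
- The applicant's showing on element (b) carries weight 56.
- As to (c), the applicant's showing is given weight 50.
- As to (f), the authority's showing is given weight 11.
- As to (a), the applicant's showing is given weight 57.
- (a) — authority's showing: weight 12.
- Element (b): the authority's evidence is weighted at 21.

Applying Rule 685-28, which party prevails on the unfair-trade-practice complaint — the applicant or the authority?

applicant

Stage 1 (applicant, the preponderance of the evidence, weight is at least 50): (a) 57 (authority's 12 disregarded) ≥ 50 — meets; (b) 56 (authority's 21 disregarded) ≥ 50 — meets; (c) 50 ≥ 50 — meets.
  All elements met. The burden passes to the authority.
Stage 2 (authority, the preponderance of the evidence, weight is at least 50): (d) 50 ≥ 50 — meets.
  Stage 2 is satisfied; the authority continues to bear the burden.
Stage 3 (authority, a production showing, weight is at least 10): (e) 7 < 10 — fails; (f) 11 (applicant's 88 disregarded) ≥ 10 — meets.
  Not every element is met, so the authority fails to carry Stage 3.
The applicant prevails.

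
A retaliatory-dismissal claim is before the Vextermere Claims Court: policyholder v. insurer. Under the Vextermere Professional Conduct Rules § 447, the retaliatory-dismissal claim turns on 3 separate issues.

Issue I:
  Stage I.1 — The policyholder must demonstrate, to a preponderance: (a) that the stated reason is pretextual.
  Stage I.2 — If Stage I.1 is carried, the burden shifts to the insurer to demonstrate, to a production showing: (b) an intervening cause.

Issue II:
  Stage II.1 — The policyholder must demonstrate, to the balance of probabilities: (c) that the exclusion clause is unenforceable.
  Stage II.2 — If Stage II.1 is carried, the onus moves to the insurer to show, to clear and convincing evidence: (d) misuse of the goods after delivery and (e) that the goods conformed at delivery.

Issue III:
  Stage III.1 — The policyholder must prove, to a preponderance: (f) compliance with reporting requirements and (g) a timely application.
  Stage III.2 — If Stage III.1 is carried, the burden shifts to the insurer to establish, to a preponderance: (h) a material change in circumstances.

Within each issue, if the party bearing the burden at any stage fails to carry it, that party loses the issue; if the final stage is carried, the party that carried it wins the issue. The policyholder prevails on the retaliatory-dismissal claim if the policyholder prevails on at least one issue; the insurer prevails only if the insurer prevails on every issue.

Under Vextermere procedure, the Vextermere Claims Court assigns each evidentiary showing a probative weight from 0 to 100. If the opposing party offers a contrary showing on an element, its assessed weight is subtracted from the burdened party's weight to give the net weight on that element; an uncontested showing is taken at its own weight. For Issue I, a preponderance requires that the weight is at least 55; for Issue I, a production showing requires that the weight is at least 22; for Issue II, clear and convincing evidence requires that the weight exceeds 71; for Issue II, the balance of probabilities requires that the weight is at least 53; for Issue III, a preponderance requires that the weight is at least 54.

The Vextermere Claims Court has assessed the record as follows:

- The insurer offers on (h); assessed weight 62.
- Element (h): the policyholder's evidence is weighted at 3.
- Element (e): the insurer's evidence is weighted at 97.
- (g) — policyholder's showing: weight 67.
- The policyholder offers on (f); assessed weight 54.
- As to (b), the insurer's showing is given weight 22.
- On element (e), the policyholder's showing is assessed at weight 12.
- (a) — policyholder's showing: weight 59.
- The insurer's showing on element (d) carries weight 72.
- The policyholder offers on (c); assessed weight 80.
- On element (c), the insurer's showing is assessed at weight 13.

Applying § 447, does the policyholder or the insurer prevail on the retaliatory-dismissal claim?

— Issue I —
At Stage I.1 the policyholder must meet a preponderance (weight is at least 55): on (a) the weight is 59, ≥ 55, so (a) meets the standard.
  Stage I.1 carried; the burden shifts to the insurer.
At Stage I.2 the insurer must meet a production showing (weight is at least 22): on (b) the weight is 22, which does reach 22, so (b) meets the standard.
  The insurer carries the last stage.
All stages carried — the insurer prevails on this issue.
— Issue II —
At Stage II.1 the policyholder must meet the balance of probabilities (weight is at least 53): on (c) the weight is 80 less the opposing 13 gives net 67, ≥ 53, so (c) meets the standard.
  All elements met. The burden passes to the insurer.
At Stage II.2 the insurer must meet clear and convincing evidence (weight exceeds 71): on (d) the weight is 72, which does exceed 71, so (d) meets the standard; on (e) the weight is 97 less the opposing 12 gives net 85, > 71, so (e) meets the standard.
  Stage II.2 carried; the final stage is satisfied.
Every stage carried; the insurer prevails on this issue.
— Issue III —
At Stage III.1 the policyholder must meet a preponderance (weight is at least 54): on (f) the weight is 54, ≥ 54, so (f) meets the standard; on (g) the weight is 67, which does reach 54, so (g) meets the standard.
  All elements met. The burden passes to the insurer.
At Stage III.2 the insurer must meet a preponderance (weight is at least 54): on (h) the weight is 62 less the opposing 3 gives net 59, which does reach 54, so (h) meets the standard.
  The insurer carries the last stage.
All stages carried — the insurer prevails on this issue.
Per-issue: Issue I → insurer; Issue II → insurer; Issue III → insurer. The policyholder must prevail on at least one issue; overall, the insurer prevails.

insurer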